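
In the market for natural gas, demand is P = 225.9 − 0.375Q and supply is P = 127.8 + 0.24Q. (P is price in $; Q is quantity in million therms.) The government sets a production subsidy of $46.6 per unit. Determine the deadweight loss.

Competitive equilibrium: 225.9 − 0.375Q = 127.8 + 0.24Q → Q* = 159.5122, P* = 166.0829.
The subsidy lowers effective supply by 46.6: P = 81.2 + 0.24Q.
New quantity: 225.9 − 0.375Q = 81.2 + 0.24Q → Q' = 235.2846.
Overproduction ΔQ = 235.2846 − 159.5122 = 75.7724; wedge = subsidy = 46.6.
The triangle = ½ × 75.7724 × 46.6 = $1765.50 million.

$1765.50 million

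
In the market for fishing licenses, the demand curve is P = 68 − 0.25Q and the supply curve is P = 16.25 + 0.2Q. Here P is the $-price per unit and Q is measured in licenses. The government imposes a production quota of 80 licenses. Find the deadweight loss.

$275.625

Competitive equilibrium: 68 − 0.25Q = 16.25 + 0.2Q → Q* = 115, P* = 39.25.
At Q = 80: demand price = 68 − 0.25·80 = 48; supply price = 16.25 + 0.2·80 = 32.25.
ΔQ = 115 − 80 = 35; wedge = 48 − 32.25 = 15.75.
Welfare loss = ½ × 35 × 15.75 = $275.625.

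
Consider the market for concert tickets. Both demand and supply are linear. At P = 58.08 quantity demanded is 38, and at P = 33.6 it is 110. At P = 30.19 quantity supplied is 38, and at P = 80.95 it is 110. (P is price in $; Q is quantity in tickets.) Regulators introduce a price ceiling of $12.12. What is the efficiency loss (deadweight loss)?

Demand slope = (33.6 − 58.08)/(110 − 38) = −0.34, so P = 71 − 0.34Q.
Supply slope = (80.95 − 30.19)/(110 − 38) = 0.705, so P = 3.4 + 0.705Q.
Competitive equilibrium: 71 − 0.34Q = 3.4 + 0.705Q → Q* = 64.689, P* = 49.0057.
At the ceiling P = 12.12, quantity supplied = (12.12 − 3.4)/0.705 = 12.3688.
Willingness to pay at Q' = 12.3688: 71 − 0.34·12.3688 = 66.7946.
ΔQ = 64.689 − 12.3688 = 52.3202; wedge = 66.7946 − 12.12 = 54.6746.
Welfare loss = ½ × 52.3202 × 54.6746 = $1430.29.

$1430.29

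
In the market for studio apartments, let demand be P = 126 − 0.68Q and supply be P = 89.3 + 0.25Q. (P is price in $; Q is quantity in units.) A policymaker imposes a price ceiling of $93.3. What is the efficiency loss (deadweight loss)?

Competitive equilibrium: 126 − 0.68Q = 89.3 + 0.25Q → Q* = 39.4624, P* = 99.1656.
At the ceiling P = 93.3, quantity supplied = (93.3 − 89.3)/0.25 = 16.
Willingness to pay at Q' = 16: 126 − 0.68·16 = 115.12.
ΔQ = 39.4624 − 16 = 23.4624; wedge = 115.12 − 93.3 = 21.82.
DWL = ½ × 23.4624 × 21.82 = $255.97.

$255.97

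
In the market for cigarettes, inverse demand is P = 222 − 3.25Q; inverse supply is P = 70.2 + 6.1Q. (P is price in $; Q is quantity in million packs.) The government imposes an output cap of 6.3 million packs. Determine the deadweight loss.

Competitive equilibrium: 222 − 3.25Q = 70.2 + 6.1Q → Q* = 16.2353, P* = 169.2353.
At Q = 6.3: demand price = 222 − 3.25·6.3 = 201.525; supply price = 70.2 + 6.1·6.3 = 108.63.
ΔQ = 16.2353 − 6.3 = 9.9353; wedge = 201.525 − 108.63 = 92.895.
Welfare loss = ½ × 9.9353 × 92.895 = $461.47 million.

$461.47 million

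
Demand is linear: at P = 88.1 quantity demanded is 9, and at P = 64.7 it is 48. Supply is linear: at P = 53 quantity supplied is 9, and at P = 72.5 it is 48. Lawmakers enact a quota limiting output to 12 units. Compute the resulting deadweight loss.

Demand slope = (64.7 − 88.1)/(48 − 9) = −0.6, so P = 93.5 − 0.6Q.
Supply slope = (72.5 − 53)/(48 − 9) = 0.5, so P = 48.5 + 0.5Q.
Competitive equilibrium: 93.5 − 0.6Q = 48.5 + 0.5Q → Q* = 40.9091, P* = 68.9545.
At Q = 12: demand price = 93.5 − 0.6·12 = 86.3; supply price = 48.5 + 0.5·12 = 54.5.
ΔQ = 40.9091 − 12 = 28.9091; wedge = 86.3 − 54.5 = 31.8.
Deadweight loss = ½ × 28.9091 × 31.8 = 459.65.

459.65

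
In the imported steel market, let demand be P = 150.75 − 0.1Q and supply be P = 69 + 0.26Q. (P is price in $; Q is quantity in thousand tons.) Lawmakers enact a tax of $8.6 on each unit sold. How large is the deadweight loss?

$102.72 thousand

Competitive equilibrium: 150.75 − 0.1Q = 69 + 0.26Q → Q* = 227.0833, P* = 128.0417.
With the tax, the buyer price exceeds the seller price by 8.6: (150.75 − 0.1Q) − (69 + 0.26Q) = 8.6 → Q' = 203.1944.
ΔQ = 227.0833 − 203.1944 = 23.8889; the wedge equals the tax, 8.6.
The triangle = ½ × 23.8889 × 8.6 = $102.72 thousand.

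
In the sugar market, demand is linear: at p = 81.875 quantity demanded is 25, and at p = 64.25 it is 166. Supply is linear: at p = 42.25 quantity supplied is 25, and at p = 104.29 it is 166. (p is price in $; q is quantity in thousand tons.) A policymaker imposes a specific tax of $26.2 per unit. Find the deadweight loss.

$607.47 thousand

Demand slope = (64.25 − 81.875)/(166 − 25) = −0.125, so p = 85 − 0.125q.
Supply slope = (104.29 − 42.25)/(166 − 25) = 0.44, so p = 31.25 + 0.44q.
Competitive equilibrium: 85 − 0.125q = 31.25 + 0.44q → q* = 95.1327, p* = 73.1084.
With the tax, the buyer price exceeds the seller price by 26.2: (85 − 0.125q) − (31.25 + 0.44q) = 26.2 → q' = 48.7611.
Δq = 95.1327 − 48.7611 = 46.3716; the wedge equals the tax, 26.2.
Welfare loss = ½ × 46.3716 × 26.2 = $607.47 thousand.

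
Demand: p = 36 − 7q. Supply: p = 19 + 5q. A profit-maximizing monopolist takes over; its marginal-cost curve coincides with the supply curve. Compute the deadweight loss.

Competitive equilibrium: 36 − 7q = 19 + 5q → q* = 1.4167, p* = 26.0833.
Marginal revenue: MR = 36 − 14q. Set MR = MC: 36 − 14q = 19 + 5q → q_m = 0.8947.
Price p_m = 36 − 7·0.8947 = 29.7371; MC(q_m) = 19 + 5·0.8947 = 23.4735.
Competitive q* = 1.4167, so Δq = 0.522; wedge = 29.7371 − 23.4735 = 6.2636.
Deadweight loss = ½ × 0.522 × 6.2636 = 1.63.

1.63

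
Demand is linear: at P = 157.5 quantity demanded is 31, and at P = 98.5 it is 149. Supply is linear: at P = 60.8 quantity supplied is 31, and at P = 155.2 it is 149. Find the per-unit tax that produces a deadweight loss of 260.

Demand slope = (98.5 − 157.5)/(149 − 31) = −0.5, so P = 173 − 0.5Q.
Supply slope = (155.2 − 60.8)/(149 − 31) = 0.8, so P = 36 + 0.8Q.
Competitive equilibrium: 173 − 0.5Q = 36 + 0.8Q → Q* = 105.3846, P* = 120.3077.
A tax t gives ΔQ = t/1.3 and wedge t, so DWL = t²/2.6.
t²/2.6 = 260 → t² = 676 → t = 26.

26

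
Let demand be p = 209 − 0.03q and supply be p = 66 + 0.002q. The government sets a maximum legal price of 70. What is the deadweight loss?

Competitive equilibrium: 209 − 0.03q = 66 + 0.002q → q* = 4468.75, p* = 74.9375.
At the ceiling p = 70, quantity supplied = (70 − 66)/0.002 = 2000.
Willingness to pay at q' = 2000: 209 − 0.03·2000 = 149.
Δq = 4468.75 − 2000 = 2468.75; wedge = 149 − 70 = 79.
DWL = ½ × 2468.75 × 79 = 97515.625.

97515.625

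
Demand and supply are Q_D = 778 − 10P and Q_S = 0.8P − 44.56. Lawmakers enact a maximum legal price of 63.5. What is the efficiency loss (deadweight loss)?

69.27

In inverse form: demand P = 77.8 − 0.1Q, supply P = 55.7 + 1.25Q.
Competitive equilibrium: 77.8 − 0.1Q = 55.7 + 1.25Q → Q* = 16.3704, P* = 76.163.
At the ceiling P = 63.5, quantity supplied = (63.5 − 55.7)/1.25 = 6.24.
Willingness to pay at Q' = 6.24: 77.8 − 0.1·6.24 = 77.176.
ΔQ = 16.3704 − 6.24 = 10.1304; wedge = 77.176 − 63.5 = 13.676.
Welfare loss = ½ × 10.1304 × 13.676 = 69.27.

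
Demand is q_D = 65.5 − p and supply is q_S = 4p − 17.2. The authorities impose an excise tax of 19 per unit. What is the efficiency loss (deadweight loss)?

144.40

In inverse form: demand p = 65.5 − q, supply p = 4.3 + 0.25q.
Competitive equilibrium: 65.5 − q = 4.3 + 0.25q → q* = 48.96, p* = 16.54.
With the tax, the buyer price exceeds the seller price by 19: (65.5 − q) − (4.3 + 0.25q) = 19 → q' = 33.76.
Δq = 48.96 − 33.76 = 15.2; the wedge equals the tax, 19.
Welfare loss = ½ × 15.2 × 19 = 144.40.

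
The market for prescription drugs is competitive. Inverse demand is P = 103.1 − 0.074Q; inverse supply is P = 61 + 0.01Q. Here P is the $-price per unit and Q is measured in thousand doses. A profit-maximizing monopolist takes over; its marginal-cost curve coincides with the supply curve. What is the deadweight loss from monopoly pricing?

$2314.22 thousand

Competitive equilibrium: 103.1 − 0.074Q = 61 + 0.01Q → Q* = 501.1905, P* = 66.0119.
Marginal revenue: MR = 103.1 − 0.148Q. Set MR = MC: 103.1 − 0.148Q = 61 + 0.01Q → Q_m = 266.4557.
Price P_m = 103.1 − 0.074·266.4557 = 83.3823; MC(Q_m) = 61 + 0.01·266.4557 = 63.6646.
Competitive Q* = 501.1905, so ΔQ = 234.7348; wedge = 83.3823 − 63.6646 = 19.7177.
The triangle = ½ × 234.7348 × 19.7177 = $2314.22 thousand.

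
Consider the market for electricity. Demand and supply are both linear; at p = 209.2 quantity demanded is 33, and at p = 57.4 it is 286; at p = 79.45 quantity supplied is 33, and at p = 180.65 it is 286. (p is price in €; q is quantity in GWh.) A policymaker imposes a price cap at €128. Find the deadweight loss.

Demand slope = (57.4 − 209.2)/(286 − 33) = −0.6, so p = 229 − 0.6q.
Supply slope = (180.65 − 79.45)/(286 − 33) = 0.4, so p = 66.25 + 0.4q.
Competitive equilibrium: 229 − 0.6q = 66.25 + 0.4q → q* = 162.75, p* = 131.35.
At the ceiling p = 128, quantity supplied = (128 − 66.25)/0.4 = 154.375.
Willingness to pay at q' = 154.375: 229 − 0.6·154.375 = 136.375.
Δq = 162.75 − 154.375 = 8.375; wedge = 136.375 − 128 = 8.375.
DWL = ½ × 8.375 × 8.375 = €35.07.

€35.07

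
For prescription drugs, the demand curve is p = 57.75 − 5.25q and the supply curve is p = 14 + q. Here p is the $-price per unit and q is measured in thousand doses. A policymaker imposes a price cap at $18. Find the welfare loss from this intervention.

$28.125 thousand

Competitive equilibrium: 57.75 − 5.25q = 14 + q → q* = 7, p* = 21.
At the ceiling p = 18, quantity supplied = (18 − 14)/1 = 4.
Willingness to pay at q' = 4: 57.75 − 5.25·4 = 36.75.
Δq = 7 − 4 = 3; wedge = 36.75 − 18 = 18.75.
DWL = ½ × 3 × 18.75 = $28.125 thousand.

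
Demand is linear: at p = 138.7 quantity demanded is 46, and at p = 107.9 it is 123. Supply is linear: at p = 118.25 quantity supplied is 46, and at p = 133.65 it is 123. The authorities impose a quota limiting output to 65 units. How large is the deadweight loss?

Demand slope = (107.9 − 138.7)/(123 − 46) = −0.4, so p = 157.1 − 0.4q.
Supply slope = (133.65 − 118.25)/(123 − 46) = 0.2, so p = 109.05 + 0.2q.
Competitive equilibrium: 157.1 − 0.4q = 109.05 + 0.2q → q* = 80.0833, p* = 125.0667.
At q = 65: demand price = 157.1 − 0.4·65 = 131.1; supply price = 109.05 + 0.2·65 = 122.05.
Δq = 80.0833 − 65 = 15.0833; wedge = 131.1 − 122.05 = 9.05.
The triangle = ½ × 15.0833 × 9.05 = 68.25.

68.25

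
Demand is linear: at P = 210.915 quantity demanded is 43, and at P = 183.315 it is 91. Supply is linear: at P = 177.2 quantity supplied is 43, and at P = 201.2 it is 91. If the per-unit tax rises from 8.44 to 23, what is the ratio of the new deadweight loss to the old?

Demand slope = (183.315 − 210.915)/(91 − 43) = −0.575, so P = 235.64 − 0.575Q.
Supply slope = (201.2 − 177.2)/(91 − 43) = 0.5, so P = 155.7 + 0.5Q.
Competitive equilibrium: 235.64 − 0.575Q = 155.7 + 0.5Q → Q* = 74.3628, P* = 192.8814.
For a per-unit tax t: ΔQ = t/1.075, so DWL = ½·t·(t/1.075) = t²/2.15.
At t = 8.44: DWL = 33.132. At t = 23: DWL = 246.047.
Ratio = (23/8.44)² = 7.426.

7.426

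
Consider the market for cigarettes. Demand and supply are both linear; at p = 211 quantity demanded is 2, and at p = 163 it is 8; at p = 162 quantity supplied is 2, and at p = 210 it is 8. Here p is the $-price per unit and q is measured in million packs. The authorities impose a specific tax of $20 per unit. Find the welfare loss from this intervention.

Demand slope = (163 − 211)/(8 − 2) = −8, so p = 227 − 8q.
Supply slope = (210 − 162)/(8 − 2) = 8, so p = 146 + 8q.
Competitive equilibrium: 227 − 8q = 146 + 8q → q* = 5.0625, p* = 186.5.
With the tax, the buyer price exceeds the seller price by 20: (227 − 8q) − (146 + 8q) = 20 → q' = 3.8125.
Δq = 5.0625 − 3.8125 = 1.25; the wedge equals the tax, 20.
The triangle = ½ × 1.25 × 20 = $12.50 million.

$12.50 million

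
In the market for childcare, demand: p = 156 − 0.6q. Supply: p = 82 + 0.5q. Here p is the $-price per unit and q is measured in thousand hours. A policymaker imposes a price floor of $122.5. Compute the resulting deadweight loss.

Competitive equilibrium: 156 − 0.6q = 82 + 0.5q → q* = 67.2727, p* = 115.6364.
At the floor p = 122.5, quantity demanded = (156 − 122.5)/0.6 = 55.8333.
Sellers' marginal cost at q' = 55.8333: 82 + 0.5·55.8333 = 109.9167.
Δq = 67.2727 − 55.8333 = 11.4394; wedge = 122.5 − 109.9167 = 12.5833.
Welfare loss = ½ × 11.4394 × 12.5833 = $71.97 thousand.

$71.97 thousand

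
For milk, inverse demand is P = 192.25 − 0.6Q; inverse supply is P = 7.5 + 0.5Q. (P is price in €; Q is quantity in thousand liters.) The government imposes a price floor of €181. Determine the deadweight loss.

Competitive equilibrium: 192.25 − 0.6Q = 7.5 + 0.5Q → Q* = 167.95455, P* = 91.47727.
At the floor P = 181, quantity demanded = (192.25 − 181)/0.6 = 18.75.
Sellers' marginal cost at Q' = 18.75: 7.5 + 0.5·18.75 = 16.875.
ΔQ = 167.95455 − 18.75 = 149.20455; wedge = 181 − 16.875 = 164.125.
Deadweight loss = ½ × 149.20455 × 164.125 = €12244.10 thousand.

€12244.10 thousand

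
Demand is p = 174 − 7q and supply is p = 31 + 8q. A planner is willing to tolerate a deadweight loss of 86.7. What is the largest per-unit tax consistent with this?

Competitive equilibrium: 174 − 7q = 31 + 8q → q* = 9.5333, p* = 107.2667.
A tax t gives Δq = t/15 and wedge t, so DWL = t²/30.
t²/30 = 86.7 → t² = 2601 → t = 51.

51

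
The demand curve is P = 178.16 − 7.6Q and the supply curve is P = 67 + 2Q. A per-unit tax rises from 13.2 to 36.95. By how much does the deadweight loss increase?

Competitive equilibrium: 178.16 − 7.6Q = 67 + 2Q → Q* = 11.5792, P* = 90.1583.
For a per-unit tax t: ΔQ = t/9.6, so DWL = ½·t·(t/9.6) = t²/19.2.
At t = 13.2: DWL = 9.075. At t = 36.95: DWL = 71.1095.
Increase = 71.1095 − 9.075 = 62.03.

62.03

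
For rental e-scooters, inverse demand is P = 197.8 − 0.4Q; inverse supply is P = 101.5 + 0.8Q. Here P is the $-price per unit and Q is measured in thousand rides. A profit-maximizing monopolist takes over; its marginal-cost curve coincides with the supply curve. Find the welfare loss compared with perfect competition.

Competitive equilibrium: 197.8 − 0.4Q = 101.5 + 0.8Q → Q* = 80.25, P* = 165.7.
Marginal revenue: MR = 197.8 − 0.8Q. Set MR = MC: 197.8 − 0.8Q = 101.5 + 0.8Q → Q_m = 60.1875.
Price P_m = 197.8 − 0.4·60.1875 = 173.725; MC(Q_m) = 101.5 + 0.8·60.1875 = 149.65.
Competitive Q* = 80.25, so ΔQ = 20.0625; wedge = 173.725 − 149.65 = 24.075.
DWL = ½ × 20.0625 × 24.075 = $241.50 thousand.

$241.50 thousand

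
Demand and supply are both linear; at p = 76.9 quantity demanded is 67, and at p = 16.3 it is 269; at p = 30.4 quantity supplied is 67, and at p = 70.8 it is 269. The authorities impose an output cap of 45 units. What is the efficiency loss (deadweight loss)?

3306.25

Demand slope = (16.3 − 76.9)/(269 − 67) = −0.3, so p = 97 − 0.3q.
Supply slope = (70.8 − 30.4)/(269 − 67) = 0.2, so p = 17 + 0.2q.
Competitive equilibrium: 97 − 0.3q = 17 + 0.2q → q* = 160, p* = 49.
At q = 45: demand price = 97 − 0.3·45 = 83.5; supply price = 17 + 0.2·45 = 26.
Δq = 160 − 45 = 115; wedge = 83.5 − 26 = 57.5.
The triangle = ½ × 115 × 57.5 = 3306.25.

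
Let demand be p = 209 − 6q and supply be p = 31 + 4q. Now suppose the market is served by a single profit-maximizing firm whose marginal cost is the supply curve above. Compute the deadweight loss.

222.78

Competitive equilibrium: 209 − 6q = 31 + 4q → q* = 17.8, p* = 102.2.
Marginal revenue: MR = 209 − 12q. Set MR = MC: 209 − 12q = 31 + 4q → q_m = 11.125.
Price p_m = 209 − 6·11.125 = 142.25; MC(q_m) = 31 + 4·11.125 = 75.5.
Competitive q* = 17.8, so Δq = 6.675; wedge = 142.25 − 75.5 = 66.75.
Welfare loss = ½ × 6.675 × 66.75 = 222.78.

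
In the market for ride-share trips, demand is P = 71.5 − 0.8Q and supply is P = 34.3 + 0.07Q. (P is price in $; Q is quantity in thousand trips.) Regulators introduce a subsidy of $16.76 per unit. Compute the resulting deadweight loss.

$161.44 thousand

Competitive equilibrium: 71.5 − 0.8Q = 34.3 + 0.07Q → Q* = 42.7586, P* = 37.2931.
The subsidy lowers effective supply by 16.76: P = 17.54 + 0.07Q.
New quantity: 71.5 − 0.8Q = 17.54 + 0.07Q → Q' = 62.023.
Overproduction ΔQ = 62.023 − 42.7586 = 19.2644; wedge = subsidy = 16.76.
Deadweight loss = ½ × 19.2644 × 16.76 = $161.44 thousand.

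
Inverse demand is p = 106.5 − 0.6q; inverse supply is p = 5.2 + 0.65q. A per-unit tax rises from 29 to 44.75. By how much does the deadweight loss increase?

Competitive equilibrium: 106.5 − 0.6q = 5.2 + 0.65q → q* = 81.04, p* = 57.876.
For a per-unit tax t: Δq = t/1.25, so DWL = ½·t·(t/1.25) = t²/2.5.
At t = 29: DWL = 336.4. At t = 44.75: DWL = 801.025.
Increase = 801.025 − 336.4 = 464.625.

464.625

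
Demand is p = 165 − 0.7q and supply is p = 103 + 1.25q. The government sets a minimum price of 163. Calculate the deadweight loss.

816.46

Competitive equilibrium: 165 − 0.7q = 103 + 1.25q → q* = 31.7949, p* = 142.7436.
At the floor p = 163, quantity demanded = (165 − 163)/0.7 = 2.8571.
Sellers' marginal cost at q' = 2.8571: 103 + 1.25·2.8571 = 106.5714.
Δq = 31.7949 − 2.8571 = 28.9378; wedge = 163 − 106.5714 = 56.4286.
The triangle = ½ × 28.9378 × 56.4286 = 816.46.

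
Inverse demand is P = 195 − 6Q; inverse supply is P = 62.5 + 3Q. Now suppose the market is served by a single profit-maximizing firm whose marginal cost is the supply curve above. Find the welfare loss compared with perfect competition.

Competitive equilibrium: 195 − 6Q = 62.5 + 3Q → Q* = 14.7222, P* = 106.6667.
Marginal revenue: MR = 195 − 12Q. Set MR = MC: 195 − 12Q = 62.5 + 3Q → Q_m = 8.8333.
Price P_m = 195 − 6·8.8333 = 142.0002; MC(Q_m) = 62.5 + 3·8.8333 = 88.9999.
Competitive Q* = 14.7222, so ΔQ = 5.8889; wedge = 142.0002 − 88.9999 = 53.0003.
Welfare loss = ½ × 5.8889 × 53.0003 = 156.06.

156.06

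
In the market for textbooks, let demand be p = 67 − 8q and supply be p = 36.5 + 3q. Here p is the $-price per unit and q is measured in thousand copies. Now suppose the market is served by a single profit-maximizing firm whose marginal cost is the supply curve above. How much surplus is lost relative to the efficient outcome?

$7.50 thousand

Competitive equilibrium: 67 − 8q = 36.5 + 3q → q* = 2.7727, p* = 44.8182.
Marginal revenue: MR = 67 − 16q. Set MR = MC: 67 − 16q = 36.5 + 3q → q_m = 1.6053.
Price p_m = 67 − 8·1.6053 = 54.1576; MC(q_m) = 36.5 + 3·1.6053 = 41.3159.
Competitive q* = 2.7727, so Δq = 1.1674; wedge = 54.1576 − 41.3159 = 12.8417.
DWL = ½ × 1.1674 × 12.8417 = $7.50 thousand.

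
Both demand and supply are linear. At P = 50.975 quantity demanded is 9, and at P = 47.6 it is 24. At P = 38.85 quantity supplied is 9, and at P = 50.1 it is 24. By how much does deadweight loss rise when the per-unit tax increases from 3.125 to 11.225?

59.61

Demand slope = (47.6 − 50.975)/(24 − 9) = −0.225, so P = 53 − 0.225Q.
Supply slope = (50.1 − 38.85)/(24 − 9) = 0.75, so P = 32.1 + 0.75Q.
Competitive equilibrium: 53 − 0.225Q = 32.1 + 0.75Q → Q* = 21.4359, P* = 48.1769.
For a per-unit tax t: ΔQ = t/0.975, so DWL = ½·t·(t/0.975) = t²/1.95.
At t = 3.125: DWL = 5.008. At t = 11.225: DWL = 64.616.
Increase = 64.616 − 5.008 = 59.61.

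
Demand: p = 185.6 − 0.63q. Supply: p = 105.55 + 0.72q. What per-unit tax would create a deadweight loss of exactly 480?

36

Competitive equilibrium: 185.6 − 0.63q = 105.55 + 0.72q → q* = 59.2963, p* = 148.2433.
A tax t gives Δq = t/1.35 and wedge t, so DWL = t²/2.7.
t²/2.7 = 480 → t² = 1296 → t = 36.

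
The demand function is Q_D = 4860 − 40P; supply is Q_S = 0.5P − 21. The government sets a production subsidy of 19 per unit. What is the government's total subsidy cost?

924.20

In inverse form: demand P = 121.5 − 0.025Q, supply P = 42 + 2Q.
Competitive equilibrium: 121.5 − 0.025Q = 42 + 2Q → Q* = 39.2593, P* = 120.5185.
The subsidy lowers effective supply by 19: P = 23 + 2Q.
New quantity: 121.5 − 0.025Q = 23 + 2Q → Q' = 48.642.
Total subsidy cost = 19 × 48.642 = 924.20.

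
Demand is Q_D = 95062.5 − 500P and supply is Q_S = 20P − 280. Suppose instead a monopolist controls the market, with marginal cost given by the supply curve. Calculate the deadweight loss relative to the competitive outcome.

In inverse form: demand P = 190.125 − 0.002Q, supply P = 14 + 0.05Q.
Competitive equilibrium: 190.125 − 0.002Q = 14 + 0.05Q → Q* = 3387.0192, P* = 183.351.
Marginal revenue: MR = 190.125 − 0.004Q. Set MR = MC: 190.125 − 0.004Q = 14 + 0.05Q → Q_m = 3261.5741.
Price P_m = 190.125 − 0.002·3261.5741 = 183.6019; MC(Q_m) = 14 + 0.05·3261.5741 = 177.0787.
Competitive Q* = 3387.0192, so ΔQ = 125.4451; wedge = 183.6019 − 177.0787 = 6.5232.
DWL = ½ × 125.4451 × 6.5232 = 409.15.

409.15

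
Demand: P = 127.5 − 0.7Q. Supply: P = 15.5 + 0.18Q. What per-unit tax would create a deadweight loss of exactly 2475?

66

Competitive equilibrium: 127.5 − 0.7Q = 15.5 + 0.18Q → Q* = 127.2727, P* = 38.4091.
A tax t gives ΔQ = t/0.88 and wedge t, so DWL = t²/1.76.
t²/1.76 = 2475 → t² = 4356 → t = 66.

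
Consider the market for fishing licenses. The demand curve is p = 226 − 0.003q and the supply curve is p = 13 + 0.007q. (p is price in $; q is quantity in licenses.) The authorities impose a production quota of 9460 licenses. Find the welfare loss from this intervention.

$700928

Competitive equilibrium: 226 − 0.003q = 13 + 0.007q → q* = 21300, p* = 162.1.
At q = 9460: demand price = 226 − 0.003·9460 = 197.62; supply price = 13 + 0.007·9460 = 79.22.
Δq = 21300 − 9460 = 11840; wedge = 197.62 − 79.22 = 118.4.
The triangle = ½ × 11840 × 118.4 = $700928.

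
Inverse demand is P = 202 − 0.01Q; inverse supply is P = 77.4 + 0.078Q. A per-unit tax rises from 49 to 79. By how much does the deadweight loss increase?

Competitive equilibrium: 202 − 0.01Q = 77.4 + 0.078Q → Q* = 1415.9091, P* = 187.8409.
For a per-unit tax t: ΔQ = t/0.088, so DWL = ½·t·(t/0.088) = t²/0.176.
At t = 49: DWL = 13642.045. At t = 79: DWL = 35460.227.
Increase = 35460.227 − 13642.045 = 21818.18.

21818.18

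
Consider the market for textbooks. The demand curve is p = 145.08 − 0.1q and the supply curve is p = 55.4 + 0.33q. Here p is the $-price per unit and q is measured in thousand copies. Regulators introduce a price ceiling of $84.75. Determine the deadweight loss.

Competitive equilibrium: 145.08 − 0.1q = 55.4 + 0.33q → q* = 208.5581, p* = 124.2242.
At the ceiling p = 84.75, quantity supplied = (84.75 − 55.4)/0.33 = 88.9394.
Willingness to pay at q' = 88.9394: 145.08 − 0.1·88.9394 = 136.1861.
Δq = 208.5581 − 88.9394 = 119.6187; wedge = 136.1861 − 84.75 = 51.4361.
Deadweight loss = ½ × 119.6187 × 51.4361 = $3076.36 thousand.

$3076.36 thousand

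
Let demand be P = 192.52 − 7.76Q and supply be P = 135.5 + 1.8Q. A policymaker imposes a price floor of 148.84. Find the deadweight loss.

0.54

Competitive equilibrium: 192.52 − 7.76Q = 135.5 + 1.8Q → Q* = 5.9644, P* = 146.236.
At the floor P = 148.84, quantity demanded = (192.52 − 148.84)/7.76 = 5.6289.
Sellers' marginal cost at Q' = 5.6289: 135.5 + 1.8·5.6289 = 145.632.
ΔQ = 5.9644 − 5.6289 = 0.3355; wedge = 148.84 − 145.632 = 3.208.
The triangle = ½ × 0.3355 × 3.208 = 0.54.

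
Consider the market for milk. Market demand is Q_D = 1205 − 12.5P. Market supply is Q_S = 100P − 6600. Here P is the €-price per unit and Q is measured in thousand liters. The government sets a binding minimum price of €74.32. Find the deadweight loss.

€171.74 thousand

In inverse form: demand P = 96.4 − 0.08Q, supply P = 66 + 0.01Q.
Competitive equilibrium: 96.4 − 0.08Q = 66 + 0.01Q → Q* = 337.7778, P* = 69.3778.
At the floor P = 74.32, quantity demanded = (96.4 − 74.32)/0.08 = 276.
Sellers' marginal cost at Q' = 276: 66 + 0.01·276 = 68.76.
ΔQ = 337.7778 − 276 = 61.7778; wedge = 74.32 − 68.76 = 5.56.
Deadweight loss = ½ × 61.7778 × 5.56 = €171.74 thousand.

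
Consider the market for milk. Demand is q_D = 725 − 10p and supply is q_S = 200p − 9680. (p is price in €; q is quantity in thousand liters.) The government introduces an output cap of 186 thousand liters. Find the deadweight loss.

€99.45 thousand

In inverse form: demand p = 72.5 − 0.1q, supply p = 48.4 + 0.005q.
Competitive equilibrium: 72.5 − 0.1q = 48.4 + 0.005q → q* = 229.5238, p* = 49.5476.
At q = 186: demand price = 72.5 − 0.1·186 = 53.9; supply price = 48.4 + 0.005·186 = 49.33.
Δq = 229.5238 − 186 = 43.5238; wedge = 53.9 − 49.33 = 4.57.
Deadweight loss = ½ × 43.5238 × 4.57 = €99.45 thousand.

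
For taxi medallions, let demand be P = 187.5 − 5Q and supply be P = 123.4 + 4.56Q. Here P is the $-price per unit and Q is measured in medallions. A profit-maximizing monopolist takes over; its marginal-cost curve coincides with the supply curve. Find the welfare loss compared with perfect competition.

Competitive equilibrium: 187.5 − 5Q = 123.4 + 4.56Q → Q* = 6.705, P* = 153.9749.
Marginal revenue: MR = 187.5 − 10Q. Set MR = MC: 187.5 − 10Q = 123.4 + 4.56Q → Q_m = 4.4025.
Price P_m = 187.5 − 5·4.4025 = 165.4875; MC(Q_m) = 123.4 + 4.56·4.4025 = 143.4754.
Competitive Q* = 6.705, so ΔQ = 2.3025; wedge = 165.4875 − 143.4754 = 22.0121.
DWL = ½ × 2.3025 × 22.0121 = $25.34.

$25.34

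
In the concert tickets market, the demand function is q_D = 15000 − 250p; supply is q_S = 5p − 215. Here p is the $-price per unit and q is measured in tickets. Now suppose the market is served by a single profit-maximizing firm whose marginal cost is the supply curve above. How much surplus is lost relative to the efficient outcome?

In inverse form: demand p = 60 − 0.004q, supply p = 43 + 0.2q.
Competitive equilibrium: 60 − 0.004q = 43 + 0.2q → q* = 83.3333, p* = 59.6667.
Marginal revenue: MR = 60 − 0.008q. Set MR = MC: 60 − 0.008q = 43 + 0.2q → q_m = 81.7308.
Price p_m = 60 − 0.004·81.7308 = 59.6731; MC(q_m) = 43 + 0.2·81.7308 = 59.3462.
Competitive q* = 83.3333, so Δq = 1.6025; wedge = 59.6731 − 59.3462 = 0.3269.
Deadweight loss = ½ × 1.6025 × 0.3269 = $0.26.

$0.26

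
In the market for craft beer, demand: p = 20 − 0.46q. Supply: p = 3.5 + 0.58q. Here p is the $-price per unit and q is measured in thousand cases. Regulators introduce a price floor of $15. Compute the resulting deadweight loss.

Competitive equilibrium: 20 − 0.46q = 3.5 + 0.58q → q* = 15.8654, p* = 12.7019.
At the floor p = 15, quantity demanded = (20 − 15)/0.46 = 10.8696.
Sellers' marginal cost at q' = 10.8696: 3.5 + 0.58·10.8696 = 9.8044.
Δq = 15.8654 − 10.8696 = 4.9958; wedge = 15 − 9.8044 = 5.1956.
Deadweight loss = ½ × 4.9958 × 5.1956 = $12.98 thousand.

$12.98 thousand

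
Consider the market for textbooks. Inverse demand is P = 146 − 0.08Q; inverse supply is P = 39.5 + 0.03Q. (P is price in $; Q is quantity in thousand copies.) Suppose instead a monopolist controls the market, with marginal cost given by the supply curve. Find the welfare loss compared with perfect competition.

Competitive equilibrium: 146 − 0.08Q = 39.5 + 0.03Q → Q* = 968.181818, P* = 68.545455.
Marginal revenue: MR = 146 − 0.16Q. Set MR = MC: 146 − 0.16Q = 39.5 + 0.03Q → Q_m = 560.526316.
Price P_m = 146 − 0.08·560.526316 = 101.157895; MC(Q_m) = 39.5 + 0.03·560.526316 = 56.315789.
Competitive Q* = 968.181818, so ΔQ = 407.655502; wedge = 101.157895 − 56.315789 = 44.842106.
DWL = ½ × 407.655502 × 44.842106 = $9140.07 thousand.

$9140.07 thousand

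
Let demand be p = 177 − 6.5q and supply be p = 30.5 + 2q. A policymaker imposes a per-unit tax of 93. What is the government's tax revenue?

585.35

Competitive equilibrium: 177 − 6.5q = 30.5 + 2q → q* = 17.2353, p* = 64.9706.
With the tax, the buyer price exceeds the seller price by 93: (177 − 6.5q) − (30.5 + 2q) = 93 → q' = 6.2941.
Tax revenue = 93 × 6.2941 = 585.35.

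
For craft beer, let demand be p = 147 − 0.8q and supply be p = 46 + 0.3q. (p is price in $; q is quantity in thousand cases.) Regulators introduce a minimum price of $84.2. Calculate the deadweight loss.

Competitive equilibrium: 147 − 0.8q = 46 + 0.3q → q* = 91.8182, p* = 73.5455.
At the floor p = 84.2, quantity demanded = (147 − 84.2)/0.8 = 78.5.
Sellers' marginal cost at q' = 78.5: 46 + 0.3·78.5 = 69.55.
Δq = 91.8182 − 78.5 = 13.3182; wedge = 84.2 − 69.55 = 14.65.
Deadweight loss = ½ × 13.3182 × 14.65 = $97.56 thousand.

$97.56 thousand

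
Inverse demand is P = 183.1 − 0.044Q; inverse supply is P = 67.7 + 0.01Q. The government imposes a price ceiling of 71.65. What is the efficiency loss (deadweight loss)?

81936.71

Competitive equilibrium: 183.1 − 0.044Q = 67.7 + 0.01Q → Q* = 2137.037, P* = 89.0704.
At the ceiling P = 71.65, quantity supplied = (71.65 − 67.7)/0.01 = 395.
Willingness to pay at Q' = 395: 183.1 − 0.044·395 = 165.72.
ΔQ = 2137.037 − 395 = 1742.037; wedge = 165.72 − 71.65 = 94.07.
Deadweight loss = ½ × 1742.037 × 94.07 = 81936.71.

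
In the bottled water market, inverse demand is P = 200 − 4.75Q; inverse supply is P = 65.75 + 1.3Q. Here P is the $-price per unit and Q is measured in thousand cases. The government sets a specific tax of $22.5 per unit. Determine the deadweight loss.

Competitive equilibrium: 200 − 4.75Q = 65.75 + 1.3Q → Q* = 22.1901, P* = 94.5971.
With the tax, the buyer price exceeds the seller price by 22.5: (200 − 4.75Q) − (65.75 + 1.3Q) = 22.5 → Q' = 18.4711.
ΔQ = 22.1901 − 18.4711 = 3.719; the wedge equals the tax, 22.5.
Deadweight loss = ½ × 3.719 × 22.5 = $41.84 thousand.

$41.84 thousand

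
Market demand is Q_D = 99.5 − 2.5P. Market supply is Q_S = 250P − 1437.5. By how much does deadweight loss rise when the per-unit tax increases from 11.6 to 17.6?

216.83

In inverse form: demand P = 39.8 − 0.4Q, supply P = 5.75 + 0.004Q.
Competitive equilibrium: 39.8 − 0.4Q = 5.75 + 0.004Q → Q* = 84.2822, P* = 6.0871.
For a per-unit tax t: ΔQ = t/0.404, so DWL = ½·t·(t/0.404) = t²/0.808.
At t = 11.6: DWL = 166.535. At t = 17.6: DWL = 383.366.
Increase = 383.366 − 166.535 = 216.83.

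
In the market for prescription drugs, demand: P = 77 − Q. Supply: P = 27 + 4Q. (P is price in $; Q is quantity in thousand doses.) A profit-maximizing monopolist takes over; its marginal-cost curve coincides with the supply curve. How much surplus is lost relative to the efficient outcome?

Competitive equilibrium: 77 − Q = 27 + 4Q → Q* = 10, P* = 67.
Marginal revenue: MR = 77 − 2Q. Set MR = MC: 77 − 2Q = 27 + 4Q → Q_m = 8.3333.
Price P_m = 77 − 1·8.3333 = 68.6667; MC(Q_m) = 27 + 4·8.3333 = 60.3332.
Competitive Q* = 10, so ΔQ = 1.6667; wedge = 68.6667 − 60.3332 = 8.3335.
DWL = ½ × 1.6667 × 8.3335 = $6.94 thousand.

$6.94 thousand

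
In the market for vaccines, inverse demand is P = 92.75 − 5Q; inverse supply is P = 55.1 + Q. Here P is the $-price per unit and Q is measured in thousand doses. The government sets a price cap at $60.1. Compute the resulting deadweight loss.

$4.88 thousand

Competitive equilibrium: 92.75 − 5Q = 55.1 + Q → Q* = 6.275, P* = 61.375.
At the ceiling P = 60.1, quantity supplied = (60.1 − 55.1)/1 = 5.
Willingness to pay at Q' = 5: 92.75 − 5·5 = 67.75.
ΔQ = 6.275 − 5 = 1.275; wedge = 67.75 − 60.1 = 7.65.
DWL = ½ × 1.275 × 7.65 = $4.88 thousand.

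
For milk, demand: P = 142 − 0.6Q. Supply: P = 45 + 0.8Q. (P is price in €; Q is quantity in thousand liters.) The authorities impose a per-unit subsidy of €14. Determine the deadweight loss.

€70 thousand

Competitive equilibrium: 142 − 0.6Q = 45 + 0.8Q → Q* = 69.2857, P* = 100.4286.
The subsidy lowers effective supply by 14: P = 31 + 0.8Q.
New quantity: 142 − 0.6Q = 31 + 0.8Q → Q' = 79.2857.
Overproduction ΔQ = 79.2857 − 69.2857 = 10; wedge = subsidy = 14.
DWL = ½ × 10 × 14 = €70 thousand.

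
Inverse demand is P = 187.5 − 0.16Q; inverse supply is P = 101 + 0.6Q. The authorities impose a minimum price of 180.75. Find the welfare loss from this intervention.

1949.63

Competitive equilibrium: 187.5 − 0.16Q = 101 + 0.6Q → Q* = 113.8158, P* = 169.2895.
At the floor P = 180.75, quantity demanded = (187.5 − 180.75)/0.16 = 42.1875.
Sellers' marginal cost at Q' = 42.1875: 101 + 0.6·42.1875 = 126.3125.
ΔQ = 113.8158 − 42.1875 = 71.6283; wedge = 180.75 − 126.3125 = 54.4375.
Welfare loss = ½ × 71.6283 × 54.4375 = 1949.63.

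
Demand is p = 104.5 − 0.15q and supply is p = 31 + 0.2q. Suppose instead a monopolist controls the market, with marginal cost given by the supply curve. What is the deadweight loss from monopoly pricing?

694.575

Competitive equilibrium: 104.5 − 0.15q = 31 + 0.2q → q* = 210, p* = 73.
Marginal revenue: MR = 104.5 − 0.3q. Set MR = MC: 104.5 − 0.3q = 31 + 0.2q → q_m = 147.
Price p_m = 104.5 − 0.15·147 = 82.45; MC(q_m) = 31 + 0.2·147 = 60.4.
Competitive q* = 210, so Δq = 63; wedge = 82.45 − 60.4 = 22.05.
The triangle = ½ × 63 × 22.05 = 694.575.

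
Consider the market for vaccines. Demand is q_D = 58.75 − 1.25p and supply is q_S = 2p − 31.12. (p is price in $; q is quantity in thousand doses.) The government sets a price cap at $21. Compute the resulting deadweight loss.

$115.06 thousand

In inverse form: demand p = 47 − 0.8q, supply p = 15.56 + 0.5q.
Competitive equilibrium: 47 − 0.8q = 15.56 + 0.5q → q* = 24.1846, p* = 27.6523.
At the ceiling p = 21, quantity supplied = (21 − 15.56)/0.5 = 10.88.
Willingness to pay at q' = 10.88: 47 − 0.8·10.88 = 38.296.
Δq = 24.1846 − 10.88 = 13.3046; wedge = 38.296 − 21 = 17.296.
Welfare loss = ½ × 13.3046 × 17.296 = $115.06 thousand.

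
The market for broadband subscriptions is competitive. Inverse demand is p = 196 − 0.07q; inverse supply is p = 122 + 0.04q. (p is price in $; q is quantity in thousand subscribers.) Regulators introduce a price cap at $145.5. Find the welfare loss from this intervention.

Competitive equilibrium: 196 − 0.07q = 122 + 0.04q → q* = 672.7273, p* = 148.9091.
At the ceiling p = 145.5, quantity supplied = (145.5 − 122)/0.04 = 587.5.
Willingness to pay at q' = 587.5: 196 − 0.07·587.5 = 154.875.
Δq = 672.7273 − 587.5 = 85.2273; wedge = 154.875 − 145.5 = 9.375.
Welfare loss = ½ × 85.2273 × 9.375 = $399.50 thousand.

$399.50 thousand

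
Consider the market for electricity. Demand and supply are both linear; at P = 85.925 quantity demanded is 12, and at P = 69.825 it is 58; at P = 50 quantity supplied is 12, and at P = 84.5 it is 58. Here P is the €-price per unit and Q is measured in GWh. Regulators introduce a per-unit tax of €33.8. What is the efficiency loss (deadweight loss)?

€519.29

Demand slope = (69.825 − 85.925)/(58 − 12) = −0.35, so P = 90.125 − 0.35Q.
Supply slope = (84.5 − 50)/(58 − 12) = 0.75, so P = 41 + 0.75Q.
Competitive equilibrium: 90.125 − 0.35Q = 41 + 0.75Q → Q* = 44.6591, P* = 74.4943.
With the tax, the buyer price exceeds the seller price by 33.8: (90.125 − 0.35Q) − (41 + 0.75Q) = 33.8 → Q' = 13.9318.
ΔQ = 44.6591 − 13.9318 = 30.7273; the wedge equals the tax, 33.8.
Welfare loss = ½ × 30.7273 × 33.8 = €519.29.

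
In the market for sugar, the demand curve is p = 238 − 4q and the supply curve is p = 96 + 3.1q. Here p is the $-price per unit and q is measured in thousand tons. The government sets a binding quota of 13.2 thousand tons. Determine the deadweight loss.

Competitive equilibrium: 238 − 4q = 96 + 3.1q → q* = 20, p* = 158.
At q = 13.2: demand price = 238 − 4·13.2 = 185.2; supply price = 96 + 3.1·13.2 = 136.92.
Δq = 20 − 13.2 = 6.8; wedge = 185.2 − 136.92 = 48.28.
DWL = ½ × 6.8 × 48.28 = $164.152 thousand.

$164.152 thousand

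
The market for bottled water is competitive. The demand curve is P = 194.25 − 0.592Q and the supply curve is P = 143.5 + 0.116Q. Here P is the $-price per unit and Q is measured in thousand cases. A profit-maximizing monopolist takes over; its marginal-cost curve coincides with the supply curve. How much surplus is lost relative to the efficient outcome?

Competitive equilibrium: 194.25 − 0.592Q = 143.5 + 0.116Q → Q* = 71.6808, P* = 151.815.
Marginal revenue: MR = 194.25 − 1.184Q. Set MR = MC: 194.25 − 1.184Q = 143.5 + 0.116Q → Q_m = 39.0385.
Price P_m = 194.25 − 0.592·39.0385 = 171.1392; MC(Q_m) = 143.5 + 0.116·39.0385 = 148.0285.
Competitive Q* = 71.6808, so ΔQ = 32.6423; wedge = 171.1392 − 148.0285 = 23.1107.
Welfare loss = ½ × 32.6423 × 23.1107 = $377.19 thousand.

$377.19 thousand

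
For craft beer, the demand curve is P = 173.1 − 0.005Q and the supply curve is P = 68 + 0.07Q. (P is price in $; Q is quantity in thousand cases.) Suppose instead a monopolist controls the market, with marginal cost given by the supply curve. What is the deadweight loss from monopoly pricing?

Competitive equilibrium: 173.1 − 0.005Q = 68 + 0.07Q → Q* = 1401.3333, P* = 166.0933.
Marginal revenue: MR = 173.1 − 0.01Q. Set MR = MC: 173.1 − 0.01Q = 68 + 0.07Q → Q_m = 1313.75.
Price P_m = 173.1 − 0.005·1313.75 = 166.5313; MC(Q_m) = 68 + 0.07·1313.75 = 159.9625.
Competitive Q* = 1401.3333, so ΔQ = 87.5833; wedge = 166.5313 − 159.9625 = 6.5688.
Deadweight loss = ½ × 87.5833 × 6.5688 = $287.66 thousand.

$287.66 thousand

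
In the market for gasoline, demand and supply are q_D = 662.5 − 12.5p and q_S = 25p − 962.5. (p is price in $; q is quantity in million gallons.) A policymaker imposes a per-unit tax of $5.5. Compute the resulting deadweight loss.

$126.04 million

In inverse form: demand p = 53 − 0.08q, supply p = 38.5 + 0.04q.
Competitive equilibrium: 53 − 0.08q = 38.5 + 0.04q → q* = 120.8333, p* = 43.3333.
With the tax, the buyer price exceeds the seller price by 5.5: (53 − 0.08q) − (38.5 + 0.04q) = 5.5 → q' = 75.
Δq = 120.8333 − 75 = 45.8333; the wedge equals the tax, 5.5.
Welfare loss = ½ × 45.8333 × 5.5 = $126.04 million.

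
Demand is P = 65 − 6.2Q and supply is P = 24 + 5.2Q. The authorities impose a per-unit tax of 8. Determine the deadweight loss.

2.81

Competitive equilibrium: 65 − 6.2Q = 24 + 5.2Q → Q* = 3.5965, P* = 42.7018.
With the tax, the buyer price exceeds the seller price by 8: (65 − 6.2Q) − (24 + 5.2Q) = 8 → Q' = 2.8947.
ΔQ = 3.5965 − 2.8947 = 0.7018; the wedge equals the tax, 8.
The triangle = ½ × 0.7018 × 8 = 2.81.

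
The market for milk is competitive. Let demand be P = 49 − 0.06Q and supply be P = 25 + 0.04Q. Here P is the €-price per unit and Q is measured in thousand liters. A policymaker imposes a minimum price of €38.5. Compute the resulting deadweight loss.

Competitive equilibrium: 49 − 0.06Q = 25 + 0.04Q → Q* = 240, P* = 34.6.
At the floor P = 38.5, quantity demanded = (49 − 38.5)/0.06 = 175.
Sellers' marginal cost at Q' = 175: 25 + 0.04·175 = 32.
ΔQ = 240 − 175 = 65; wedge = 38.5 − 32 = 6.5.
The triangle = ½ × 65 × 6.5 = €211.25 thousand.

€211.25 thousand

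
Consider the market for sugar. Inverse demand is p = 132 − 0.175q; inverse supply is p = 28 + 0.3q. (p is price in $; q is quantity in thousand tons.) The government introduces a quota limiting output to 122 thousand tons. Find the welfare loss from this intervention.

$2232.21 thousand

Competitive equilibrium: 132 − 0.175q = 28 + 0.3q → q* = 218.9474, p* = 93.6842.
At q = 122: demand price = 132 − 0.175·122 = 110.65; supply price = 28 + 0.3·122 = 64.6.
Δq = 218.9474 − 122 = 96.9474; wedge = 110.65 − 64.6 = 46.05.
The triangle = ½ × 96.9474 × 46.05 = $2232.21 thousand.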